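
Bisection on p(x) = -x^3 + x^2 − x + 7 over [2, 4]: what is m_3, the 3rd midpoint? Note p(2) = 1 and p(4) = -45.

m = 3, p(m) = -14 (−); new bracket [2, 3]
m = 2.5, p(m) = -4.875 (−); new bracket [2, 2.5]
m = 2.25, p(m) = -1.578125 (−); new bracket [2, 2.25]

2.25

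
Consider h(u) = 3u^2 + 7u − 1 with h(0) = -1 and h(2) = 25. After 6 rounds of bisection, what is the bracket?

m = 1, h(m) = 9 (+); new bracket [0, 1]
m = 0.5, h(m) = 3.25 (+); new bracket [0, 0.5]
m = 0.25, h(m) = 0.9375 (+); new bracket [0, 0.25]
m = 0.125, h(m) = -0.0781 (−); new bracket [0.125, 0.25]
m = 0.1875, h(m) = 0.418 (+); new bracket [0.125, 0.1875]
m = 0.15625, h(m) = 0.167 (+); new bracket [0.125, 0.15625]

[0.125, 0.15625]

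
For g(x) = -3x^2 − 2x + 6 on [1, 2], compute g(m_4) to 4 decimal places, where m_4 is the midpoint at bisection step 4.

midpoint 1.5: g = -3.75 < 0 → [1, 1.5]
midpoint 1.25: g = -1.1875 < 0 → [1, 1.25]
midpoint 1.125: g = -0.046875 < 0 → [1, 1.125]
midpoint 1.0625: g = 0.4883 > 0 → [1.0625, 1.125]

0.4883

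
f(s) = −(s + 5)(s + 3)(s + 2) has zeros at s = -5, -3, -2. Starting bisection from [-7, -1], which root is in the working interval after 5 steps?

f(-4) = -2 < 0, so the root lies in [-7, -4]
f(-5.5) = 4.375 > 0, so the root lies in [-5.5, -4]
f(-4.75) = -1.203125 < 0, so the root lies in [-5.5, -4.75]
f(-5.125) = 0.8301 > 0, so the root lies in [-5.125, -4.75]
f(-4.9375) = -0.3557 < 0, so the root lies in [-5.125, -4.9375]

-5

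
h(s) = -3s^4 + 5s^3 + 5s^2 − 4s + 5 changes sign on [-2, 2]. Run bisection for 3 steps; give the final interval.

[-1.5, -1]

h(0) = 5 > 0, so the root lies in [-2, 0]
h(-1) = 6 > 0, so the root lies in [-2, -1]
h(-1.5) = -9.8125 < 0, so the root lies in [-1.5, -1]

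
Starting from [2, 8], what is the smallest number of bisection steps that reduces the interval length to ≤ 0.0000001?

26

Width after n steps is 6/2^n. Need 2^n ≥ 6/0.0000001 = 60000000.
2^25 = 33554432 < 60000000 ≤ 2^26 = 67108864, so n = 26.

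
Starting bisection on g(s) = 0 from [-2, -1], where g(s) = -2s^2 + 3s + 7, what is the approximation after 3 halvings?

g(-1.5) = -2 < 0, so the root lies in [-1.5, -1]
g(-1.25) = 0.125 > 0, so the root lies in [-1.5, -1.25]
g(-1.375) = -0.90625 < 0, so the root lies in [-1.375, -1.25]

-1.375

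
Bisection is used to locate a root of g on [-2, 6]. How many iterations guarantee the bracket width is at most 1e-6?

23

Width after n steps is 8/2^n. Need 2^n ≥ 8/1e-6 = 8000000.
2^22 = 4194304 < 8000000 ≤ 2^23 = 8388608, so n = 23.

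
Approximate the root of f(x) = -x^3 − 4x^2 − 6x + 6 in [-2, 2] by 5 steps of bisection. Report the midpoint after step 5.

f(0) = 6 > 0, so the root lies in [0, 2]
f(1) = -5 < 0, so the root lies in [0, 1]
f(0.5) = 1.875 > 0, so the root lies in [0.5, 1]
f(0.75) = -1.1719 < 0, so the root lies in [0.5, 0.75]
f(0.625) = 0.4434 > 0, so the root lies in [0.625, 0.75]

0.625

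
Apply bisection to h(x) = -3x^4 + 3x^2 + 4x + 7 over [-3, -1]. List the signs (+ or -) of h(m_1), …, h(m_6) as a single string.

---++-

x = -2 gives h = -37, negative; keep [-2, -1]
x = -1.5 gives h = -7.4375, negative; keep [-1.5, -1]
x = -1.25 gives h = -0.636719, negative; keep [-1.25, -1]
x = -1.125 gives h = 1.4915, positive; keep [-1.25, -1.125]
x = -1.1875 gives h = 0.5148, positive; keep [-1.25, -1.1875]
x = -1.21875 gives h = -0.0378, negative; keep [-1.21875, -1.1875]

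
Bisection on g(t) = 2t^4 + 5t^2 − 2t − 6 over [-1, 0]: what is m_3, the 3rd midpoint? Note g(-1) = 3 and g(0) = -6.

-0.875

m = -0.5, g(m) = -3.625 (−); new bracket [-1, -0.5]
m = -0.75, g(m) = -1.054688 (−); new bracket [-1, -0.75]
m = -0.875, g(m) = 0.750488 (+); new bracket [-0.875, -0.75]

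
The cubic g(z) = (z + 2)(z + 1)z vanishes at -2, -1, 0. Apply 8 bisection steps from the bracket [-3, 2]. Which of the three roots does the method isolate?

midpoint -0.5: g = -0.375 < 0 → [-0.5, 2]
midpoint 0.75: g = 3.609375 > 0 → [-0.5, 0.75]
midpoint 0.125: g = 0.298828 > 0 → [-0.5, 0.125]
midpoint -0.1875: g = -0.2761 < 0 → [-0.1875, 0.125]
midpoint -0.03125: g = -0.0596 < 0 → [-0.03125, 0.125]
midpoint 0.046875: g = 0.1004 > 0 → [-0.03125, 0.046875]
midpoint 0.0078125: g = 0.0158 > 0 → [-0.03125, 0.0078125]
midpoint -0.01171875: g = -0.023 < 0 → [-0.01171875, 0.0078125]

0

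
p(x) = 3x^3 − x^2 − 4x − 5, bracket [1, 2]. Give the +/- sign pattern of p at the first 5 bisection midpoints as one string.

midpoint 1.5: p = -3.125 < 0 → [1.5, 2]
midpoint 1.75: p = 1.015625 > 0 → [1.5, 1.75]
midpoint 1.625: p = -1.267578 < 0 → [1.625, 1.75]
midpoint 1.6875: p = -0.1814 < 0 → [1.6875, 1.75]
midpoint 1.71875: p = 0.403 > 0 → [1.6875, 1.71875]

-+--+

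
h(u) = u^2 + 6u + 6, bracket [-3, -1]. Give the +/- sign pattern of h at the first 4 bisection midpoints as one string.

--+-

h(-2) = -2 < 0, so the root lies in [-2, -1]
h(-1.5) = -0.75 < 0, so the root lies in [-1.5, -1]
h(-1.25) = 0.0625 > 0, so the root lies in [-1.5, -1.25]
h(-1.375) = -0.3594 < 0, so the root lies in [-1.375, -1.25]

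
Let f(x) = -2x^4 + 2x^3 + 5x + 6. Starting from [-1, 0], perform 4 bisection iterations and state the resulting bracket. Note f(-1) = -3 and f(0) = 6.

x = -0.5 gives f = 3.125, positive; keep [-1, -0.5]
x = -0.75 gives f = 0.773438, positive; keep [-1, -0.75]
x = -0.875 gives f = -0.887207, negative; keep [-0.875, -0.75]
x = -0.8125 gives f = -0.0069, negative; keep [-0.8125, -0.75]

[-0.8125, -0.75]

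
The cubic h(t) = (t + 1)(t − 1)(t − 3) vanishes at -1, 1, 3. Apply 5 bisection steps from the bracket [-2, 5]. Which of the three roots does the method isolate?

3

h(1.5) = -1.875 < 0, so the root lies in [1.5, 5]
h(3.25) = 2.390625 > 0, so the root lies in [1.5, 3.25]
h(2.375) = -2.900391 < 0, so the root lies in [2.375, 3.25]
h(2.8125) = -1.2957 < 0, so the root lies in [2.8125, 3.25]
h(3.03125) = 0.2559 > 0, so the root lies in [2.8125, 3.03125]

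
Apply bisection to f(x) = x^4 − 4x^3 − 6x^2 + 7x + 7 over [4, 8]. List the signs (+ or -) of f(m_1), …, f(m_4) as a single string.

++--

f(6) = 265 > 0, so the root lies in [4, 6]
f(5) = 17 > 0, so the root lies in [4, 5]
f(4.5) = -37.4375 < 0, so the root lies in [4.5, 5]
f(4.75) = -14.7461 < 0, so the root lies in [4.75, 5]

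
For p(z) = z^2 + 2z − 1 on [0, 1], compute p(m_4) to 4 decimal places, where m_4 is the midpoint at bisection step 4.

p(0.5) = 0.25 > 0, so the root lies in [0, 0.5]
p(0.25) = -0.4375 < 0, so the root lies in [0.25, 0.5]
p(0.375) = -0.109375 < 0, so the root lies in [0.375, 0.5]
p(0.4375) = 0.0664 > 0, so the root lies in [0.375, 0.4375]

0.0664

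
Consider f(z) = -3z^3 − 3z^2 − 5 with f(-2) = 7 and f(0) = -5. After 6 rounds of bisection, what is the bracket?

f(-1) = -5 < 0, so the root lies in [-2, -1]
f(-1.5) = -1.625 < 0, so the root lies in [-2, -1.5]
f(-1.75) = 1.890625 > 0, so the root lies in [-1.75, -1.5]
f(-1.625) = -0.0488 < 0, so the root lies in [-1.75, -1.625]
f(-1.6875) = 0.8733 > 0, so the root lies in [-1.6875, -1.625]
f(-1.65625) = 0.4006 > 0, so the root lies in [-1.65625, -1.625]

[-1.65625, -1.625]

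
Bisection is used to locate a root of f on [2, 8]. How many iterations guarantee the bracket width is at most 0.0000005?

Width after n steps is 6/2^n. Need 2^n ≥ 6/0.0000005 = 12000000.
2^23 = 8388608 < 12000000 ≤ 2^24 = 16777216, so n = 24.

24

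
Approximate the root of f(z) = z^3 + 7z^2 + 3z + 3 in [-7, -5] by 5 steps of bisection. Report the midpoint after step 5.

z = -6 gives f = 21, positive; keep [-7, -6]
z = -6.5 gives f = 4.625, positive; keep [-7, -6.5]
z = -6.75 gives f = -5.859375, negative; keep [-6.75, -6.5]
z = -6.625 gives f = -0.416, negative; keep [-6.625, -6.5]
z = -6.5625 gives f = 2.1541, positive; keep [-6.625, -6.5625]

-6.5625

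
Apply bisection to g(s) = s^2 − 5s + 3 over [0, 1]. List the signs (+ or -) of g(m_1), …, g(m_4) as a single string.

midpoint 0.5: g = 0.75 > 0 → [0.5, 1]
midpoint 0.75: g = -0.1875 < 0 → [0.5, 0.75]
midpoint 0.625: g = 0.265625 > 0 → [0.625, 0.75]
midpoint 0.6875: g = 0.0352 > 0 → [0.6875, 0.75]

+-++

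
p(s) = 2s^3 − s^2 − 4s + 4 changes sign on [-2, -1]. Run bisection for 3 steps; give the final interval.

p(-1.5) = 1 > 0, so the root lies in [-2, -1.5]
p(-1.75) = -2.78125 < 0, so the root lies in [-1.75, -1.5]
p(-1.625) = -0.722656 < 0, so the root lies in [-1.625, -1.5]

[-1.625, -1.5]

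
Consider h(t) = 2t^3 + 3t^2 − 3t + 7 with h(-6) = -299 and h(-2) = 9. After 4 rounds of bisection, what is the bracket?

h(-4) = -61 < 0, so the root lies in [-4, -2]
h(-3) = -11 < 0, so the root lies in [-3, -2]
h(-2.5) = 2 > 0, so the root lies in [-3, -2.5]
h(-2.75) = -3.6562 < 0, so the root lies in [-2.75, -2.5]

[-2.75, -2.5]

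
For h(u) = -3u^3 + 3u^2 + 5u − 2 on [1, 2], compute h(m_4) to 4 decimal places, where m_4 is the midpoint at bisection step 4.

m = 1.5, h(m) = 2.125 (+); new bracket [1.5, 2]
m = 1.75, h(m) = -0.140625 (−); new bracket [1.5, 1.75]
m = 1.625, h(m) = 1.173828 (+); new bracket [1.625, 1.75]
m = 1.6875, h(m) = 0.5642 (+); new bracket [1.6875, 1.75]

0.5642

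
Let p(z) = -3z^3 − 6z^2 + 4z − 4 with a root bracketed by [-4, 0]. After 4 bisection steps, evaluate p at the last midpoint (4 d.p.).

2.0156

midpoint -2: p = -12 < 0 → [-4, -2]
midpoint -3: p = 11 > 0 → [-3, -2]
midpoint -2.5: p = -4.625 < 0 → [-3, -2.5]
midpoint -2.75: p = 2.0156 > 0 → [-2.75, -2.5]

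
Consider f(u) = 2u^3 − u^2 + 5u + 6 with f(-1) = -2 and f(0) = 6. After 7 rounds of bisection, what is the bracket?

f(-0.5) = 3 > 0, so the root lies in [-1, -0.5]
f(-0.75) = 0.84375 > 0, so the root lies in [-1, -0.75]
f(-0.875) = -0.480469 < 0, so the root lies in [-0.875, -0.75]
f(-0.8125) = 0.2046 > 0, so the root lies in [-0.875, -0.8125]
f(-0.84375) = -0.132 < 0, so the root lies in [-0.84375, -0.8125]
f(-0.828125) = 0.0377 > 0, so the root lies in [-0.84375, -0.828125]
f(-0.8359375) = -0.0468 < 0, so the root lies in [-0.8359375, -0.828125]

[-0.8359375, -0.828125]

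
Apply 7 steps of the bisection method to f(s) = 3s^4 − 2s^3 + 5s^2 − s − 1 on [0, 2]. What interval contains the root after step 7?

f(1) = 4 > 0, so the root lies in [0, 1]
f(0.5) = -0.3125 < 0, so the root lies in [0.5, 1]
f(0.75) = 1.167969 > 0, so the root lies in [0.5, 0.75]
f(0.625) = 0.2976 > 0, so the root lies in [0.5, 0.625]
f(0.5625) = -0.0361 < 0, so the root lies in [0.5625, 0.625]
f(0.59375) = 0.1232 > 0, so the root lies in [0.5625, 0.59375]
f(0.578125) = 0.0417 > 0, so the root lies in [0.5625, 0.578125]

[0.5625, 0.578125]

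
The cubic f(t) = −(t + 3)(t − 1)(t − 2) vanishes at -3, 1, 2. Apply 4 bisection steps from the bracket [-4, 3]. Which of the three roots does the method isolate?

-3

m = -0.5, f(m) = -9.375 (−); new bracket [-4, -0.5]
m = -2.25, f(m) = -10.359375 (−); new bracket [-4, -2.25]
m = -3.125, f(m) = 2.642578 (+); new bracket [-3.125, -2.25]
m = -2.6875, f(m) = -5.4016 (−); new bracket [-3.125, -2.6875]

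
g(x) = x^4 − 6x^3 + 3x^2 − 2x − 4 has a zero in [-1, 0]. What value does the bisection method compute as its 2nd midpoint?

-0.75

m = -0.5, g(m) = -1.4375 (−); new bracket [-1, -0.5]
m = -0.75, g(m) = 2.035156 (+); new bracket [-0.75, -0.5]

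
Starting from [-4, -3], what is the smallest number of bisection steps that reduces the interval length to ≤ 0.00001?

17

Width after n steps is 1/2^n. Need 2^n ≥ 1/0.00001 = 100000.
2^16 = 65536 < 100000 ≤ 2^17 = 131072, so n = 17.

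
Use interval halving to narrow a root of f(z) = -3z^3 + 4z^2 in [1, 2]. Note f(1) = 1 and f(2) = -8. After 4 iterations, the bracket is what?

z = 1.5 gives f = -1.125, negative; keep [1, 1.5]
z = 1.25 gives f = 0.390625, positive; keep [1.25, 1.5]
z = 1.375 gives f = -0.236328, negative; keep [1.25, 1.375]
z = 1.3125 gives f = 0.1077, positive; keep [1.3125, 1.375]

[1.3125, 1.375]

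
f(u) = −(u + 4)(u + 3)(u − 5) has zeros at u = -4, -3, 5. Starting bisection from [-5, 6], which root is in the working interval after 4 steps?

5

m = 0.5, f(m) = 70.875 (+); new bracket [0.5, 6]
m = 3.25, f(m) = 79.296875 (+); new bracket [3.25, 6]
m = 4.625, f(m) = 24.662109 (+); new bracket [4.625, 6]
m = 5.3125, f(m) = -24.1907 (−); new bracket [4.625, 5.3125]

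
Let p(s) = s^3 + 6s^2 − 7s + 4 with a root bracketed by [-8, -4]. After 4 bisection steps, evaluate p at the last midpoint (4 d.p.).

midpoint -6: p = 46 > 0 → [-8, -6]
midpoint -7: p = 4 > 0 → [-8, -7]
midpoint -7.5: p = -27.875 < 0 → [-7.5, -7]
midpoint -7.25: p = -10.9531 < 0 → [-7.25, -7]

-10.9531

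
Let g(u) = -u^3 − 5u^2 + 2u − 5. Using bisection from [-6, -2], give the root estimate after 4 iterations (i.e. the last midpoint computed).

-5.75

u = -4 gives g = -29, negative; keep [-6, -4]
u = -5 gives g = -15, negative; keep [-6, -5]
u = -5.5 gives g = -0.875, negative; keep [-6, -5.5]
u = -5.75 gives g = 8.2969, positive; keep [-5.75, -5.5]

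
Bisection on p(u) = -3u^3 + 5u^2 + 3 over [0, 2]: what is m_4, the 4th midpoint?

midpoint 1: p = 5 > 0 → [1, 2]
midpoint 1.5: p = 4.125 > 0 → [1.5, 2]
midpoint 1.75: p = 2.234375 > 0 → [1.75, 2]
midpoint 1.875: p = 0.8027 > 0 → [1.875, 2]

1.875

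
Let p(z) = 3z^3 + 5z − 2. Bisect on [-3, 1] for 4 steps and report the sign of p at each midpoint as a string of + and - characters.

--+-

m = -1, p(m) = -10 (−); new bracket [-1, 1]
m = 0, p(m) = -2 (−); new bracket [0, 1]
m = 0.5, p(m) = 0.875 (+); new bracket [0, 0.5]
m = 0.25, p(m) = -0.7031 (−); new bracket [0.25, 0.5]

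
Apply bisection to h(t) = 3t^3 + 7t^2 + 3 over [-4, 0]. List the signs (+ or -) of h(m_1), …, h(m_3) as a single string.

midpoint -2: h = 7 > 0 → [-4, -2]
midpoint -3: h = -15 < 0 → [-3, -2]
midpoint -2.5: h = -0.125 < 0 → [-2.5, -2]

+--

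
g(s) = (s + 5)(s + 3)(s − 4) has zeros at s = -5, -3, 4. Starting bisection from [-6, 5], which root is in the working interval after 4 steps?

4

m = -0.5, g(m) = -50.625 (−); new bracket [-0.5, 5]
m = 2.25, g(m) = -66.609375 (−); new bracket [2.25, 5]
m = 3.625, g(m) = -21.427734 (−); new bracket [3.625, 5]
m = 4.3125, g(m) = 21.2805 (+); new bracket [3.625, 4.3125]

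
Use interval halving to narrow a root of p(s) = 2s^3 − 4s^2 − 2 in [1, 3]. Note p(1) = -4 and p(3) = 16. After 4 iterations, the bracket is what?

m = 2, p(m) = -2 (−); new bracket [2, 3]
m = 2.5, p(m) = 4.25 (+); new bracket [2, 2.5]
m = 2.25, p(m) = 0.53125 (+); new bracket [2, 2.25]
m = 2.125, p(m) = -0.8711 (−); new bracket [2.125, 2.25]

[2.125, 2.25]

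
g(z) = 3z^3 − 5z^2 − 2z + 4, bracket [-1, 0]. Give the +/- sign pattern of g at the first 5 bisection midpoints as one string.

++-++

z = -0.5 gives g = 3.375, positive; keep [-1, -0.5]
z = -0.75 gives g = 1.421875, positive; keep [-1, -0.75]
z = -0.875 gives g = -0.087891, negative; keep [-0.875, -0.75]
z = -0.8125 gives g = 0.7151, positive; keep [-0.875, -0.8125]
z = -0.84375 gives g = 0.3259, positive; keep [-0.875, -0.84375]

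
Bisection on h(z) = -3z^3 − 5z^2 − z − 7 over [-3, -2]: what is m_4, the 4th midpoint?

-2.0625

midpoint -2.5: h = 11.125 > 0 → [-2.5, -2]
midpoint -2.25: h = 4.109375 > 0 → [-2.25, -2]
midpoint -2.125: h = 1.333984 > 0 → [-2.125, -2]
midpoint -2.0625: h = 0.114 > 0 → [-2.0625, -2]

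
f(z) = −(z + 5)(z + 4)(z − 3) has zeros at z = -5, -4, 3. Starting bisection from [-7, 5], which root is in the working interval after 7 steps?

m = -1, f(m) = 48 (+); new bracket [-1, 5]
m = 2, f(m) = 42 (+); new bracket [2, 5]
m = 3.5, f(m) = -31.875 (−); new bracket [2, 3.5]
m = 2.75, f(m) = 13.0781 (+); new bracket [2.75, 3.5]
m = 3.125, f(m) = -7.2363 (−); new bracket [2.75, 3.125]
m = 2.9375, f(m) = 3.4417 (+); new bracket [2.9375, 3.125]
m = 3.03125, f(m) = -1.7647 (−); new bracket [2.9375, 3.03125]

3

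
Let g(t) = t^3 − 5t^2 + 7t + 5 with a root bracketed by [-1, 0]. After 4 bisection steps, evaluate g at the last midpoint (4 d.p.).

midpoint -0.5: g = 0.125 > 0 → [-1, -0.5]
midpoint -0.75: g = -3.484375 < 0 → [-0.75, -0.5]
midpoint -0.625: g = -1.572266 < 0 → [-0.625, -0.5]
midpoint -0.5625: g = -0.6975 < 0 → [-0.5625, -0.5]

-0.6975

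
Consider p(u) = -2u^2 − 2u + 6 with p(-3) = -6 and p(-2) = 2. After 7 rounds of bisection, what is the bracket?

[-2.3046875, -2.296875]

m = -2.5, p(m) = -1.5 (−); new bracket [-2.5, -2]
m = -2.25, p(m) = 0.375 (+); new bracket [-2.5, -2.25]
m = -2.375, p(m) = -0.53125 (−); new bracket [-2.375, -2.25]
m = -2.3125, p(m) = -0.0703 (−); new bracket [-2.3125, -2.25]
m = -2.28125, p(m) = 0.1543 (+); new bracket [-2.3125, -2.28125]
m = -2.296875, p(m) = 0.0425 (+); new bracket [-2.3125, -2.296875]
m = -2.3046875, p(m) = -0.0138 (−); new bracket [-2.3046875, -2.296875]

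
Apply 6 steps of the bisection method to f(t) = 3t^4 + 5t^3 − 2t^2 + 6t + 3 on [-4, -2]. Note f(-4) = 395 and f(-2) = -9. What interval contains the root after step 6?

midpoint -3: f = 75 > 0 → [-3, -2]
midpoint -2.5: f = 14.5625 > 0 → [-2.5, -2]
midpoint -2.25: f = -0.691406 < 0 → [-2.5, -2.25]
midpoint -2.375: f = 5.9363 > 0 → [-2.375, -2.25]
midpoint -2.3125: f = 2.3897 > 0 → [-2.3125, -2.25]
midpoint -2.28125: f = 0.793 > 0 → [-2.28125, -2.25]

[-2.28125, -2.25]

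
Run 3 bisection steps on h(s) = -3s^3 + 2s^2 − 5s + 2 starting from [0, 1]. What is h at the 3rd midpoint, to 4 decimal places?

0.2480

s = 0.5 gives h = -0.375, negative; keep [0, 0.5]
s = 0.25 gives h = 0.828125, positive; keep [0.25, 0.5]
s = 0.375 gives h = 0.248047, positive; keep [0.375, 0.5]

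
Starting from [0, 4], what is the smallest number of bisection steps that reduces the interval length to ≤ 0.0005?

13

Width after n steps is 4/2^n. Need 2^n ≥ 4/0.0005 = 8000.
2^12 = 4096 < 8000 ≤ 2^13 = 8192, so n = 13.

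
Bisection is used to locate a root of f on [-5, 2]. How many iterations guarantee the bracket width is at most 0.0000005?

Width after n steps is 7/2^n. Need 2^n ≥ 7/0.0000005 = 14000000.
2^23 = 8388608 < 14000000 ≤ 2^24 = 16777216, so n = 24.

24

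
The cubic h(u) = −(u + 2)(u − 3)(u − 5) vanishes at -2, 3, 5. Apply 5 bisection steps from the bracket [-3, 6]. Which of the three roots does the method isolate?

-2

midpoint 1.5: h = -18.375 < 0 → [-3, 1.5]
midpoint -0.75: h = -26.953125 < 0 → [-3, -0.75]
midpoint -1.875: h = -4.189453 < 0 → [-3, -1.875]
midpoint -2.4375: h = 17.6931 > 0 → [-2.4375, -1.875]
midpoint -2.15625: h = 5.7655 > 0 → [-2.15625, -1.875]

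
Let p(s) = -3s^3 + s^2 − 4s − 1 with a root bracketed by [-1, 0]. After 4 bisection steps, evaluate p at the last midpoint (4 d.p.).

p(-0.5) = 1.625 > 0, so the root lies in [-0.5, 0]
p(-0.25) = 0.109375 > 0, so the root lies in [-0.25, 0]
p(-0.125) = -0.478516 < 0, so the root lies in [-0.25, -0.125]
p(-0.1875) = -0.1951 < 0, so the root lies in [-0.25, -0.1875]

-0.1951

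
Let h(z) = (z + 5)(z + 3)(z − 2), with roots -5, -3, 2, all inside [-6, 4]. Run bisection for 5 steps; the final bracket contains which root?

h(-1) = -24 < 0, so the root lies in [-1, 4]
h(1.5) = -14.625 < 0, so the root lies in [1.5, 4]
h(2.75) = 33.421875 > 0, so the root lies in [1.5, 2.75]
h(2.125) = 4.5645 > 0, so the root lies in [1.5, 2.125]
h(1.8125) = -6.1472 < 0, so the root lies in [1.8125, 2.125]

2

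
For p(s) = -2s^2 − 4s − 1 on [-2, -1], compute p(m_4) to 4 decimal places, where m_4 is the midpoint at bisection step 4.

m = -1.5, p(m) = 0.5 (+); new bracket [-2, -1.5]
m = -1.75, p(m) = -0.125 (−); new bracket [-1.75, -1.5]
m = -1.625, p(m) = 0.21875 (+); new bracket [-1.75, -1.625]
m = -1.6875, p(m) = 0.0547 (+); new bracket [-1.75, -1.6875]

0.0547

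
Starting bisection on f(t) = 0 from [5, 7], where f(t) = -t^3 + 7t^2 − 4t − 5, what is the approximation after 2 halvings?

6.5

m = 6, f(m) = 7 (+); new bracket [6, 7]
m = 6.5, f(m) = -9.875 (−); new bracket [6, 6.5]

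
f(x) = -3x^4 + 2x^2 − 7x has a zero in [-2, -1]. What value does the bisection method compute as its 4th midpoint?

m = -1.5, f(m) = -0.1875 (−); new bracket [-1.5, -1]
m = -1.25, f(m) = 4.550781 (+); new bracket [-1.5, -1.25]
m = -1.375, f(m) = 2.682861 (+); new bracket [-1.5, -1.375]
m = -1.4375, f(m) = 1.3852 (+); new bracket [-1.5, -1.4375]

-1.4375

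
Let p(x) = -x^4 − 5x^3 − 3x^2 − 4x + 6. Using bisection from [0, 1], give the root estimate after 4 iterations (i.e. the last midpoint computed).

x = 0.5 gives p = 2.5625, positive; keep [0.5, 1]
x = 0.75 gives p = -1.113281, negative; keep [0.5, 0.75]
x = 0.625 gives p = 0.954834, positive; keep [0.625, 0.75]
x = 0.6875 gives p = -0.0161, negative; keep [0.625, 0.6875]

0.6875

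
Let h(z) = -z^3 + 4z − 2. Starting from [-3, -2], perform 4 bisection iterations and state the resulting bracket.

m = -2.5, h(m) = 3.625 (+); new bracket [-2.5, -2]
m = -2.25, h(m) = 0.390625 (+); new bracket [-2.25, -2]
m = -2.125, h(m) = -0.904297 (−); new bracket [-2.25, -2.125]
m = -2.1875, h(m) = -0.2825 (−); new bracket [-2.25, -2.1875]

[-2.25, -2.1875]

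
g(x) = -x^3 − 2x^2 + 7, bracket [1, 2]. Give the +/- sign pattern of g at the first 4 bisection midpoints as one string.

-++-

x = 1.5 gives g = -0.875, negative; keep [1, 1.5]
x = 1.25 gives g = 1.921875, positive; keep [1.25, 1.5]
x = 1.375 gives g = 0.619141, positive; keep [1.375, 1.5]
x = 1.4375 gives g = -0.1033, negative; keep [1.375, 1.4375]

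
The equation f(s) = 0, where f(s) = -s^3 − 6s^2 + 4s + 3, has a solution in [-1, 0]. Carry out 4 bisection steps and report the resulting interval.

midpoint -0.5: f = -0.375 < 0 → [-0.5, 0]
midpoint -0.25: f = 1.640625 > 0 → [-0.5, -0.25]
midpoint -0.375: f = 0.708984 > 0 → [-0.5, -0.375]
midpoint -0.4375: f = 0.1853 > 0 → [-0.5, -0.4375]

[-0.5, -0.4375]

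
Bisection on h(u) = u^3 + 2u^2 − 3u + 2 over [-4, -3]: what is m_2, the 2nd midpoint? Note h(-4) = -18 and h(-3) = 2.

-3.25

u = -3.5 gives h = -5.875, negative; keep [-3.5, -3]
u = -3.25 gives h = -1.453125, negative; keep [-3.25, -3]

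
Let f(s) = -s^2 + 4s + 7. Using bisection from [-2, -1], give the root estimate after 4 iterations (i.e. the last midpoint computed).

m = -1.5, f(m) = -1.25 (−); new bracket [-1.5, -1]
m = -1.25, f(m) = 0.4375 (+); new bracket [-1.5, -1.25]
m = -1.375, f(m) = -0.390625 (−); new bracket [-1.375, -1.25]
m = -1.3125, f(m) = 0.0273 (+); new bracket [-1.375, -1.3125]

-1.3125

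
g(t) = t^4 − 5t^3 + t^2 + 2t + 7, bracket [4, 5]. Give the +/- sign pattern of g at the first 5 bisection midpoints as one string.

-++--

g(4.5) = -9.3125 < 0, so the root lies in [4.5, 5]
g(4.75) = 12.269531 > 0, so the root lies in [4.5, 4.75]
g(4.625) = 0.54126 > 0, so the root lies in [4.5, 4.625]
g(4.5625) = -4.6101 < 0, so the root lies in [4.5625, 4.625]
g(4.59375) = -2.0918 < 0, so the root lies in [4.59375, 4.625]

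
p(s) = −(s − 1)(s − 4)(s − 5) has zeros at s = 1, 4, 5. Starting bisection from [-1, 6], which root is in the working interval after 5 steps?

1

m = 2.5, p(m) = -5.625 (−); new bracket [-1, 2.5]
m = 0.75, p(m) = 3.453125 (+); new bracket [0.75, 2.5]
m = 1.625, p(m) = -5.009766 (−); new bracket [0.75, 1.625]
m = 1.1875, p(m) = -2.0105 (−); new bracket [0.75, 1.1875]
m = 0.96875, p(m) = 0.3819 (+); new bracket [0.96875, 1.1875]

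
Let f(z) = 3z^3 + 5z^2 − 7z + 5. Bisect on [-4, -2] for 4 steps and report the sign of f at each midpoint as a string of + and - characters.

-+-+

z = -3 gives f = -10, negative; keep [-3, -2]
z = -2.5 gives f = 6.875, positive; keep [-3, -2.5]
z = -2.75 gives f = -0.328125, negative; keep [-2.75, -2.5]
z = -2.625 gives f = 3.5645, positive; keep [-2.75, -2.625]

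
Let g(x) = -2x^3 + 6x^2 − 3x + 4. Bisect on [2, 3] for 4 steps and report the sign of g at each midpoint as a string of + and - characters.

+-++

x = 2.5 gives g = 2.75, positive; keep [2.5, 3]
x = 2.75 gives g = -0.46875, negative; keep [2.5, 2.75]
x = 2.625 gives g = 1.292969, positive; keep [2.625, 2.75]
x = 2.6875 gives g = 0.4517, positive; keep [2.6875, 2.75]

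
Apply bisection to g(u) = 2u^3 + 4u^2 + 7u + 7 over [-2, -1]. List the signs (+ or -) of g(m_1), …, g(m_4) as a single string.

g(-1.5) = -1.25 < 0, so the root lies in [-1.5, -1]
g(-1.25) = 0.59375 > 0, so the root lies in [-1.5, -1.25]
g(-1.375) = -0.261719 < 0, so the root lies in [-1.375, -1.25]
g(-1.3125) = 0.1812 > 0, so the root lies in [-1.375, -1.3125]

-+-+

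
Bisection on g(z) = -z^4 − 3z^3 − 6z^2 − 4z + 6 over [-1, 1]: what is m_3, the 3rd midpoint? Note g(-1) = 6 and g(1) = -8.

0.75

m = 0, g(m) = 6 (+); new bracket [0, 1]
m = 0.5, g(m) = 2.0625 (+); new bracket [0.5, 1]
m = 0.75, g(m) = -1.957031 (−); new bracket [0.5, 0.75]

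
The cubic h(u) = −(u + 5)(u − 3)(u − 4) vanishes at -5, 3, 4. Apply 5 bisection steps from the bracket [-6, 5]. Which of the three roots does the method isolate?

h(-0.5) = -70.875 < 0, so the root lies in [-6, -0.5]
h(-3.25) = -79.296875 < 0, so the root lies in [-6, -3.25]
h(-4.625) = -24.662109 < 0, so the root lies in [-6, -4.625]
h(-5.3125) = 24.1907 > 0, so the root lies in [-5.3125, -4.625]
h(-4.96875) = -2.2334 < 0, so the root lies in [-5.3125, -4.96875]

-5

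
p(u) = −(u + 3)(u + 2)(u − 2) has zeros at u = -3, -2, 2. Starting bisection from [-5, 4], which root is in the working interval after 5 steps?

2

p(-0.5) = 9.375 > 0, so the root lies in [-0.5, 4]
p(1.75) = 4.453125 > 0, so the root lies in [1.75, 4]
p(2.875) = -25.060547 < 0, so the root lies in [1.75, 2.875]
p(2.3125) = -7.1594 < 0, so the root lies in [1.75, 2.3125]
p(2.03125) = -0.6338 < 0, so the root lies in [1.75, 2.03125]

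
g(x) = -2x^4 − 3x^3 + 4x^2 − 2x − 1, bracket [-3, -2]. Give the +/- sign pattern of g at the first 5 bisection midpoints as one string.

x = -2.5 gives g = -2.25, negative; keep [-2.5, -2]
x = -2.25 gives g = 6.664062, positive; keep [-2.5, -2.25]
x = -2.375 gives g = 2.868652, positive; keep [-2.5, -2.375]
x = -2.4375 gives g = 0.4865, positive; keep [-2.5, -2.4375]
x = -2.46875 gives g = -0.8359, negative; keep [-2.46875, -2.4375]

-+++-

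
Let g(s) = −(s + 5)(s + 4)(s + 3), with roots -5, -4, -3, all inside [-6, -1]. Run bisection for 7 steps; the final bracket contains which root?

g(-3.5) = 0.375 > 0, so the root lies in [-3.5, -1]
g(-2.25) = -3.609375 < 0, so the root lies in [-3.5, -2.25]
g(-2.875) = -0.298828 < 0, so the root lies in [-3.5, -2.875]
g(-3.1875) = 0.2761 > 0, so the root lies in [-3.1875, -2.875]
g(-3.03125) = 0.0596 > 0, so the root lies in [-3.03125, -2.875]
g(-2.953125) = -0.1004 < 0, so the root lies in [-3.03125, -2.953125]
g(-2.9921875) = -0.0158 < 0, so the root lies in [-3.03125, -2.9921875]

-3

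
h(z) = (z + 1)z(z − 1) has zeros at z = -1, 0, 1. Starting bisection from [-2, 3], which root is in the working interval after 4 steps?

1

h(0.5) = -0.375 < 0, so the root lies in [0.5, 3]
h(1.75) = 3.609375 > 0, so the root lies in [0.5, 1.75]
h(1.125) = 0.298828 > 0, so the root lies in [0.5, 1.125]
h(0.8125) = -0.2761 < 0, so the root lies in [0.8125, 1.125]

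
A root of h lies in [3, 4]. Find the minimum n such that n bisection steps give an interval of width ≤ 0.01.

7

Width after n steps is 1/2^n. Need 2^n ≥ 1/0.01 = 100.
2^6 = 64 < 100 ≤ 2^7 = 128, so n = 7.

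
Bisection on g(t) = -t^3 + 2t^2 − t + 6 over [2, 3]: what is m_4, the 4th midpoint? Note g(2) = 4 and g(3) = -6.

2.5625

g(2.5) = 0.375 > 0, so the root lies in [2.5, 3]
g(2.75) = -2.421875 < 0, so the root lies in [2.5, 2.75]
g(2.625) = -0.931641 < 0, so the root lies in [2.5, 2.625]
g(2.5625) = -0.2561 < 0, so the root lies in [2.5, 2.5625]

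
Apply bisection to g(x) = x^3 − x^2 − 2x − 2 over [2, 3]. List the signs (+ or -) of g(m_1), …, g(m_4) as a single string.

+-++

midpoint 2.5: g = 2.375 > 0 → [2, 2.5]
midpoint 2.25: g = -0.171875 < 0 → [2.25, 2.5]
midpoint 2.375: g = 1.005859 > 0 → [2.25, 2.375]
midpoint 2.3125: g = 0.3938 > 0 → [2.25, 2.3125]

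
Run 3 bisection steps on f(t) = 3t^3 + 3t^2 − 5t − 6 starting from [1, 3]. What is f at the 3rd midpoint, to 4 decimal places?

-1.7031

m = 2, f(m) = 20 (+); new bracket [1, 2]
m = 1.5, f(m) = 3.375 (+); new bracket [1, 1.5]
m = 1.25, f(m) = -1.703125 (−); new bracket [1.25, 1.5]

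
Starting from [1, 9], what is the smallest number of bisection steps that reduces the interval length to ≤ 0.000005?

21

Width after n steps is 8/2^n. Need 2^n ≥ 8/0.000005 = 1600000.
2^20 = 1048576 < 1600000 ≤ 2^21 = 2097152, so n = 21.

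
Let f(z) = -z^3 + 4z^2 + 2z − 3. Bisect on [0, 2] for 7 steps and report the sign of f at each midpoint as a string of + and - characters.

midpoint 1: f = 2 > 0 → [0, 1]
midpoint 0.5: f = -1.125 < 0 → [0.5, 1]
midpoint 0.75: f = 0.328125 > 0 → [0.5, 0.75]
midpoint 0.625: f = -0.4316 < 0 → [0.625, 0.75]
midpoint 0.6875: f = -0.0593 < 0 → [0.6875, 0.75]
midpoint 0.71875: f = 0.1326 > 0 → [0.6875, 0.71875]
midpoint 0.703125: f = 0.0362 > 0 → [0.6875, 0.703125]

+-+--++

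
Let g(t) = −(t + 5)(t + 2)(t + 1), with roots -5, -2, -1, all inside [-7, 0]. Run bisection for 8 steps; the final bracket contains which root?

midpoint -3.5: g = -5.625 < 0 → [-7, -3.5]
midpoint -5.25: g = 3.453125 > 0 → [-5.25, -3.5]
midpoint -4.375: g = -5.009766 < 0 → [-5.25, -4.375]
midpoint -4.8125: g = -2.0105 < 0 → [-5.25, -4.8125]
midpoint -5.03125: g = 0.3819 > 0 → [-5.03125, -4.8125]
midpoint -4.921875: g = -0.8953 < 0 → [-5.03125, -4.921875]
midpoint -4.9765625: g = -0.2774 < 0 → [-5.03125, -4.9765625]
midpoint -5.00390625: g = 0.047 > 0 → [-5.00390625, -4.9765625]

-5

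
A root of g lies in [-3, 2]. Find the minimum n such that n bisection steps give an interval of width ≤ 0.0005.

14

Width after n steps is 5/2^n. Need 2^n ≥ 5/0.0005 = 10000.
2^13 = 8192 < 10000 ≤ 2^14 = 16384, so n = 14.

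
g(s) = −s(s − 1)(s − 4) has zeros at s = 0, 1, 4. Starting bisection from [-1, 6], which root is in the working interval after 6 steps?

4

m = 2.5, g(m) = 5.625 (+); new bracket [2.5, 6]
m = 4.25, g(m) = -3.453125 (−); new bracket [2.5, 4.25]
m = 3.375, g(m) = 5.009766 (+); new bracket [3.375, 4.25]
m = 3.8125, g(m) = 2.0105 (+); new bracket [3.8125, 4.25]
m = 4.03125, g(m) = -0.3819 (−); new bracket [3.8125, 4.03125]
m = 3.921875, g(m) = 0.8953 (+); new bracket [3.921875, 4.03125]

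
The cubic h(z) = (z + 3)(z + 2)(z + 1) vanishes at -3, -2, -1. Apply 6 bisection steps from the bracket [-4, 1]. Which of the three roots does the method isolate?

-1

z = -1.5 gives h = -0.375, negative; keep [-1.5, 1]
z = -0.25 gives h = 3.609375, positive; keep [-1.5, -0.25]
z = -0.875 gives h = 0.298828, positive; keep [-1.5, -0.875]
z = -1.1875 gives h = -0.2761, negative; keep [-1.1875, -0.875]
z = -1.03125 gives h = -0.0596, negative; keep [-1.03125, -0.875]
z = -0.953125 gives h = 0.1004, positive; keep [-1.03125, -0.953125]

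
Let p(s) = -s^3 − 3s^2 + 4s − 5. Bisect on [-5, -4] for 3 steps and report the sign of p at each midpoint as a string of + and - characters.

p(-4.5) = 7.375 > 0, so the root lies in [-4.5, -4]
p(-4.25) = 0.578125 > 0, so the root lies in [-4.25, -4]
p(-4.125) = -2.357422 < 0, so the root lies in [-4.25, -4.125]

++-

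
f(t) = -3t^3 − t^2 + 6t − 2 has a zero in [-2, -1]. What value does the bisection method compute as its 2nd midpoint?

-1.75

m = -1.5, f(m) = -3.125 (−); new bracket [-2, -1.5]
m = -1.75, f(m) = 0.515625 (+); new bracket [-1.75, -1.5]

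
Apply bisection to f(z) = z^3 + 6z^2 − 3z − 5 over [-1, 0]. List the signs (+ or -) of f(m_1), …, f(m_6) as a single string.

m = -0.5, f(m) = -2.125 (−); new bracket [-1, -0.5]
m = -0.75, f(m) = 0.203125 (+); new bracket [-0.75, -0.5]
m = -0.625, f(m) = -1.025391 (−); new bracket [-0.75, -0.625]
m = -0.6875, f(m) = -0.4265 (−); new bracket [-0.75, -0.6875]
m = -0.71875, f(m) = -0.1154 (−); new bracket [-0.75, -0.71875]
m = -0.734375, f(m) = 0.0429 (+); new bracket [-0.734375, -0.71875]

-+---+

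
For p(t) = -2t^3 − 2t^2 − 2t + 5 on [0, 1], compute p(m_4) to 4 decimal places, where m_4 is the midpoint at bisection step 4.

t = 0.5 gives p = 3.25, positive; keep [0.5, 1]
t = 0.75 gives p = 1.53125, positive; keep [0.75, 1]
t = 0.875 gives p = 0.378906, positive; keep [0.875, 1]
t = 0.9375 gives p = -0.2808, negative; keep [0.875, 0.9375]

-0.2808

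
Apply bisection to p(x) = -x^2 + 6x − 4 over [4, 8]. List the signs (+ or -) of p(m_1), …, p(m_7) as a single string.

-+--+++

m = 6, p(m) = -4 (−); new bracket [4, 6]
m = 5, p(m) = 1 (+); new bracket [5, 6]
m = 5.5, p(m) = -1.25 (−); new bracket [5, 5.5]
m = 5.25, p(m) = -0.0625 (−); new bracket [5, 5.25]
m = 5.125, p(m) = 0.4844 (+); new bracket [5.125, 5.25]
m = 5.1875, p(m) = 0.2148 (+); new bracket [5.1875, 5.25]
m = 5.21875, p(m) = 0.0771 (+); new bracket [5.21875, 5.25]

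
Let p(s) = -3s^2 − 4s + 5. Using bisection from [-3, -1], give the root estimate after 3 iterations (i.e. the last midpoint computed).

s = -2 gives p = 1, positive; keep [-3, -2]
s = -2.5 gives p = -3.75, negative; keep [-2.5, -2]
s = -2.25 gives p = -1.1875, negative; keep [-2.25, -2]

-2.25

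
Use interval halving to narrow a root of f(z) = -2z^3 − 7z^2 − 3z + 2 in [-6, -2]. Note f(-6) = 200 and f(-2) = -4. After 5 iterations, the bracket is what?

m = -4, f(m) = 30 (+); new bracket [-4, -2]
m = -3, f(m) = 2 (+); new bracket [-3, -2]
m = -2.5, f(m) = -3 (−); new bracket [-3, -2.5]
m = -2.75, f(m) = -1.0938 (−); new bracket [-3, -2.75]
m = -2.875, f(m) = 0.293 (+); new bracket [-2.875, -2.75]

[-2.875, -2.75]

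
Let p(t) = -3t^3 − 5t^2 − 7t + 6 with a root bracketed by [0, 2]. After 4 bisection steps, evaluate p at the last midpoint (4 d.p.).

-1.0605

p(1) = -9 < 0, so the root lies in [0, 1]
p(0.5) = 0.875 > 0, so the root lies in [0.5, 1]
p(0.75) = -3.328125 < 0, so the root lies in [0.5, 0.75]
p(0.625) = -1.0605 < 0, so the root lies in [0.5, 0.625]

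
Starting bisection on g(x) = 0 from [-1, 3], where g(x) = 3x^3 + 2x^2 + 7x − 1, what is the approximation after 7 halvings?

0.15625

x = 1 gives g = 11, positive; keep [-1, 1]
x = 0 gives g = -1, negative; keep [0, 1]
x = 0.5 gives g = 3.375, positive; keep [0, 0.5]
x = 0.25 gives g = 0.9219, positive; keep [0, 0.25]
x = 0.125 gives g = -0.0879, negative; keep [0.125, 0.25]
x = 0.1875 gives g = 0.4026, positive; keep [0.125, 0.1875]
x = 0.15625 gives g = 0.154, positive; keep [0.125, 0.15625]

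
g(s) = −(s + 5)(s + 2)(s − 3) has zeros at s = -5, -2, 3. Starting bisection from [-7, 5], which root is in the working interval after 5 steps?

g(-1) = 16 > 0, so the root lies in [-1, 5]
g(2) = 28 > 0, so the root lies in [2, 5]
g(3.5) = -23.375 < 0, so the root lies in [2, 3.5]
g(2.75) = 9.2031 > 0, so the root lies in [2.75, 3.5]
g(3.125) = -5.2051 < 0, so the root lies in [2.75, 3.125]

3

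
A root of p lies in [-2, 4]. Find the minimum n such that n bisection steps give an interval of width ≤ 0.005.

Width after n steps is 6/2^n. Need 2^n ≥ 6/0.005 = 1200.
2^10 = 1024 < 1200 ≤ 2^11 = 2048, so n = 11.

11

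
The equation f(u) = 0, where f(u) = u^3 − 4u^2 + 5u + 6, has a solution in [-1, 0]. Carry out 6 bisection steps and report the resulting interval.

m = -0.5, f(m) = 2.375 (+); new bracket [-1, -0.5]
m = -0.75, f(m) = -0.421875 (−); new bracket [-0.75, -0.5]
m = -0.625, f(m) = 1.068359 (+); new bracket [-0.75, -0.625]
m = -0.6875, f(m) = 0.3469 (+); new bracket [-0.75, -0.6875]
m = -0.71875, f(m) = -0.0315 (−); new bracket [-0.71875, -0.6875]
m = -0.703125, f(m) = 0.1592 (+); new bracket [-0.71875, -0.703125]

[-0.71875, -0.703125]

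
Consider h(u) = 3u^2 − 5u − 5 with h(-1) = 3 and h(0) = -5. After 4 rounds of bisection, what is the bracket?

u = -0.5 gives h = -1.75, negative; keep [-1, -0.5]
u = -0.75 gives h = 0.4375, positive; keep [-0.75, -0.5]
u = -0.625 gives h = -0.703125, negative; keep [-0.75, -0.625]
u = -0.6875 gives h = -0.1445, negative; keep [-0.75, -0.6875]

[-0.75, -0.6875]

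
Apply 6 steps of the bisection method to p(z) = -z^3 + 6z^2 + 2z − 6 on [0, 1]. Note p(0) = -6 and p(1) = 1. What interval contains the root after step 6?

[0.90625, 0.921875]

m = 0.5, p(m) = -3.625 (−); new bracket [0.5, 1]
m = 0.75, p(m) = -1.546875 (−); new bracket [0.75, 1]
m = 0.875, p(m) = -0.326172 (−); new bracket [0.875, 1]
m = 0.9375, p(m) = 0.3245 (+); new bracket [0.875, 0.9375]
m = 0.90625, p(m) = -0.0041 (−); new bracket [0.90625, 0.9375]
m = 0.921875, p(m) = 0.1594 (+); new bracket [0.90625, 0.921875]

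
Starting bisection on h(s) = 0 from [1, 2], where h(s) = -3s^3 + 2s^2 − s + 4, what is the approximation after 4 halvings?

1.3125

m = 1.5, h(m) = -3.125 (−); new bracket [1, 1.5]
m = 1.25, h(m) = 0.015625 (+); new bracket [1.25, 1.5]
m = 1.375, h(m) = -1.392578 (−); new bracket [1.25, 1.375]
m = 1.3125, h(m) = -0.6501 (−); new bracket [1.25, 1.3125]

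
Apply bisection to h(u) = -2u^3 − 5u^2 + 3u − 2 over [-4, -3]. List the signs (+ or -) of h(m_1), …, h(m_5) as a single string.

+++-+

m = -3.5, h(m) = 12 (+); new bracket [-3.5, -3]
m = -3.25, h(m) = 4.09375 (+); new bracket [-3.25, -3]
m = -3.125, h(m) = 0.832031 (+); new bracket [-3.125, -3]
m = -3.0625, h(m) = -0.6362 (−); new bracket [-3.125, -3.0625]
m = -3.09375, h(m) = 0.0847 (+); new bracket [-3.09375, -3.0625]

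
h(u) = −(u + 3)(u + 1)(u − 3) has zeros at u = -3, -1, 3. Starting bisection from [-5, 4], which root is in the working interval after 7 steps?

midpoint -0.5: h = 4.375 > 0 → [-0.5, 4]
midpoint 1.75: h = 16.328125 > 0 → [1.75, 4]
midpoint 2.875: h = 2.845703 > 0 → [2.875, 4]
midpoint 3.4375: h = -12.4978 < 0 → [2.875, 3.4375]
midpoint 3.15625: h = -3.998 < 0 → [2.875, 3.15625]
midpoint 3.015625: h = -0.3774 < 0 → [2.875, 3.015625]
midpoint 2.9453125: h = 1.2828 > 0 → [2.9453125, 3.015625]

3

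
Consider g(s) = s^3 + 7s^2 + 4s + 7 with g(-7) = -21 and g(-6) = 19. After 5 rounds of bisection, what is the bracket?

m = -6.5, g(m) = 2.125 (+); new bracket [-7, -6.5]
m = -6.75, g(m) = -8.609375 (−); new bracket [-6.75, -6.5]
m = -6.625, g(m) = -3.041016 (−); new bracket [-6.625, -6.5]
m = -6.5625, g(m) = -0.4084 (−); new bracket [-6.5625, -6.5]
m = -6.53125, g(m) = 0.8706 (+); new bracket [-6.5625, -6.53125]

[-6.5625, -6.53125]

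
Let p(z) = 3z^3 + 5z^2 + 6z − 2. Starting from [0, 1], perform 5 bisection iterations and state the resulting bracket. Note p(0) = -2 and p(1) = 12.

m = 0.5, p(m) = 2.625 (+); new bracket [0, 0.5]
m = 0.25, p(m) = -0.140625 (−); new bracket [0.25, 0.5]
m = 0.375, p(m) = 1.111328 (+); new bracket [0.25, 0.375]
m = 0.3125, p(m) = 0.4548 (+); new bracket [0.25, 0.3125]
m = 0.28125, p(m) = 0.1497 (+); new bracket [0.25, 0.28125]

[0.25, 0.28125]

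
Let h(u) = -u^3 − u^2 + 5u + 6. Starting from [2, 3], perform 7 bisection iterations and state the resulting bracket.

h(2.5) = -3.375 < 0, so the root lies in [2, 2.5]
h(2.25) = 0.796875 > 0, so the root lies in [2.25, 2.5]
h(2.375) = -1.162109 < 0, so the root lies in [2.25, 2.375]
h(2.3125) = -0.1516 < 0, so the root lies in [2.25, 2.3125]
h(2.28125) = 0.3303 > 0, so the root lies in [2.28125, 2.3125]
h(2.296875) = 0.0913 > 0, so the root lies in [2.296875, 2.3125]
h(2.3046875) = -0.0297 < 0, so the root lies in [2.296875, 2.3046875]

[2.296875, 2.3046875]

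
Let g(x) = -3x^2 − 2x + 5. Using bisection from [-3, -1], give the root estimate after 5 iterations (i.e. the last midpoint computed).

-1.6875

g(-2) = -3 < 0, so the root lies in [-2, -1]
g(-1.5) = 1.25 > 0, so the root lies in [-2, -1.5]
g(-1.75) = -0.6875 < 0, so the root lies in [-1.75, -1.5]
g(-1.625) = 0.3281 > 0, so the root lies in [-1.75, -1.625]
g(-1.6875) = -0.168 < 0, so the root lies in [-1.6875, -1.625]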